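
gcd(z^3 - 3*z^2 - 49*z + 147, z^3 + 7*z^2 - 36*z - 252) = z + 7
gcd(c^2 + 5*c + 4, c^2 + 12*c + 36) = 1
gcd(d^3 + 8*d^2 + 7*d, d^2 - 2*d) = d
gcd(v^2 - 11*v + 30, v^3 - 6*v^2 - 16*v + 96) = v - 6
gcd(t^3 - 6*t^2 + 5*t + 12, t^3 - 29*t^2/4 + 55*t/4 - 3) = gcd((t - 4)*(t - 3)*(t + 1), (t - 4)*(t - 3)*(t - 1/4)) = t^2 - 7*t + 12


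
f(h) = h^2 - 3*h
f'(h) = 2*h - 3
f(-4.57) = 34.59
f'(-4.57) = -12.14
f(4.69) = 7.93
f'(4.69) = 6.38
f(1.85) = -2.13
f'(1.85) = 0.70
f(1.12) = -2.11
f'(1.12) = -0.76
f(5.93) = 17.37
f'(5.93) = 8.86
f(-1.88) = 9.17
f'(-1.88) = -6.76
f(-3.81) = 25.95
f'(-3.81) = -10.62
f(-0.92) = 3.61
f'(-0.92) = -4.84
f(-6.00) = 54.00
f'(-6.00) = -15.00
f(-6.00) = 54.00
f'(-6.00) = -15.00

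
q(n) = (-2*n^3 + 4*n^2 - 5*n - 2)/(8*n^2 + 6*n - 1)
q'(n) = (-16*n - 6)*(-2*n^3 + 4*n^2 - 5*n - 2)/(8*n^2 + 6*n - 1)^2 + (-6*n^2 + 8*n - 5)/(8*n^2 + 6*n - 1) = (-16*n^4 - 24*n^3 + 70*n^2 + 24*n + 17)/(64*n^4 + 96*n^3 + 20*n^2 - 12*n + 1)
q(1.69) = -0.27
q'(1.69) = 0.01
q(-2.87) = 1.94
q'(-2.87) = 0.00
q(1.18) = -0.33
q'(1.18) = 0.24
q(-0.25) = 0.23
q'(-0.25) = 3.92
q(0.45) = -1.09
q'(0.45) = 3.55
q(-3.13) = 1.95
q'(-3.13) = -0.05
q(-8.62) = 2.99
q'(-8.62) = -0.23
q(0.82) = -0.49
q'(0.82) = 0.73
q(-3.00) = 1.94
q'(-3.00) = -0.03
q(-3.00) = 1.94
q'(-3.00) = -0.03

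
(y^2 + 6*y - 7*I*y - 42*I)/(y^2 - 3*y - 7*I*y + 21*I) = (y + 6)/(y - 3)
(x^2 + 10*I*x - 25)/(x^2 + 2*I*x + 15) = (x + 5*I)/(x - 3*I)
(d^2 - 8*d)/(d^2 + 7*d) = (d - 8)/(d + 7)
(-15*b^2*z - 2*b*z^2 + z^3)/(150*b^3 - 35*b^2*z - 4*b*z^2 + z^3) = z*(3*b + z)/(-30*b^2 + b*z + z^2)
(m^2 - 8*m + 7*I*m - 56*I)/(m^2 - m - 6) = (m^2 + m*(-8 + 7*I) - 56*I)/(m^2 - m - 6)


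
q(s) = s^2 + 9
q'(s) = 2*s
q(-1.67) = 11.79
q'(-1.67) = -3.34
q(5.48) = 39.03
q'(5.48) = 10.96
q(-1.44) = 11.07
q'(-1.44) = -2.88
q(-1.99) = 12.96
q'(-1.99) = -3.98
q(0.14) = 9.02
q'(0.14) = 0.28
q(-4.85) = 32.52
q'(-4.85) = -9.70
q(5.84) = 43.11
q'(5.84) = 11.68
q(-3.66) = 22.40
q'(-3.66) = -7.32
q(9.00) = 90.00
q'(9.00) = 18.00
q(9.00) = 90.00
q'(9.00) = 18.00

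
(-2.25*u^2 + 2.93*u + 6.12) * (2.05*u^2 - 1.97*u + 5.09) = -4.6125*u^4 + 10.439*u^3 - 4.6786*u^2 + 2.8573*u + 31.1508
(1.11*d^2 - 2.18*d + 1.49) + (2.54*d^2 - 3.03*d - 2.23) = 3.65*d^2 - 5.21*d - 0.74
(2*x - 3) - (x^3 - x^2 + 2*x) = -x^3 + x^2 - 3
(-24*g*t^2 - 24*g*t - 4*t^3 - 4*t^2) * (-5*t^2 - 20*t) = 120*g*t^4 + 600*g*t^3 + 480*g*t^2 + 20*t^5 + 100*t^4 + 80*t^3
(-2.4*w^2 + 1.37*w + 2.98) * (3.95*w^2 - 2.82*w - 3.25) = -9.48*w^4 + 12.1795*w^3 + 15.7076*w^2 - 12.8561*w - 9.685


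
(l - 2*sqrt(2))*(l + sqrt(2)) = l^2 - sqrt(2)*l - 4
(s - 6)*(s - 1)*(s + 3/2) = s^3 - 11*s^2/2 - 9*s/2 + 9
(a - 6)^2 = a^2 - 12*a + 36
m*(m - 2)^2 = m^3 - 4*m^2 + 4*m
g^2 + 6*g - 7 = (g - 1)*(g + 7)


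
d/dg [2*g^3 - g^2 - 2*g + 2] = 6*g^2 - 2*g - 2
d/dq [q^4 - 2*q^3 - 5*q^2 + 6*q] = 4*q^3 - 6*q^2 - 10*q + 6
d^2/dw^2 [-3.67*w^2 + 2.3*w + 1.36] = -7.34000000000000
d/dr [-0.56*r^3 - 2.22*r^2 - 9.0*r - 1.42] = -1.68*r^2 - 4.44*r - 9.0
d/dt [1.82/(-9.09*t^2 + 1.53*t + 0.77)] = (33.0876*t - 2.7846)/(-9.09*t^2 + 1.53*t + 0.77)^2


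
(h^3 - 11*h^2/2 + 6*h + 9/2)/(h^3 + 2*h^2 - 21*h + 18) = (2*h^2 - 5*h - 3)/(2*(h^2 + 5*h - 6))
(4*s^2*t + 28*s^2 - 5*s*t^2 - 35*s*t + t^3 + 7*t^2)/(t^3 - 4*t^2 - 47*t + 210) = (4*s^2 - 5*s*t + t^2)/(t^2 - 11*t + 30)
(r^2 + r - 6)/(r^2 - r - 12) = (r - 2)/(r - 4)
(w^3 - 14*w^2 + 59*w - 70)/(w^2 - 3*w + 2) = (w^2 - 12*w + 35)/(w - 1)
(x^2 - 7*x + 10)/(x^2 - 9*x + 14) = (x - 5)/(x - 7)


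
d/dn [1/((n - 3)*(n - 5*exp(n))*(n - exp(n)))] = (-(1 - exp(n))*(n - 3)*(n - 5*exp(n)) + (n - 3)*(n - exp(n))*(5*exp(n) - 1) - (n - 5*exp(n))*(n - exp(n)))/((n - 3)^2*(n - 5*exp(n))^2*(n - exp(n))^2)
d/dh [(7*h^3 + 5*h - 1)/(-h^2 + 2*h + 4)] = (-7*h^4 + 28*h^3 + 89*h^2 - 2*h + 22)/(h^4 - 4*h^3 - 4*h^2 + 16*h + 16)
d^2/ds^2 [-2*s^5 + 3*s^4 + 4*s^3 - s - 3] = 4*s*(-10*s^2 + 9*s + 6)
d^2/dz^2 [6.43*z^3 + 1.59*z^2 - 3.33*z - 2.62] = 38.58*z + 3.18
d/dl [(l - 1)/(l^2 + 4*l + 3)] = (l^2 + 4*l - 2*(l - 1)*(l + 2) + 3)/(l^2 + 4*l + 3)^2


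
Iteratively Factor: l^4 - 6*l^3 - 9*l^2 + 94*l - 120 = (l - 2)*(l^3 - 4*l^2 - 17*l + 60) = (l - 2)*(l + 4)*(l^2 - 8*l + 15) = (l - 3)*(l - 2)*(l + 4)*(l - 5)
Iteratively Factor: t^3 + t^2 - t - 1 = (t + 1)*(t^2 - 1) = (t + 1)^2*(t - 1)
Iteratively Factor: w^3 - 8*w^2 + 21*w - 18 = (w - 2)*(w^2 - 6*w + 9) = (w - 3)*(w - 2)*(w - 3)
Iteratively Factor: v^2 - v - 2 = (v - 2)*(v + 1)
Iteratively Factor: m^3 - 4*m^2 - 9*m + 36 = (m + 3)*(m^2 - 7*m + 12) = (m - 3)*(m + 3)*(m - 4)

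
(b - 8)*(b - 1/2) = b^2 - 17*b/2 + 4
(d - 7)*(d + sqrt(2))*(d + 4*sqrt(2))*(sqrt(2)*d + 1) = sqrt(2)*d^4 - 7*sqrt(2)*d^3 + 11*d^3 - 77*d^2 + 13*sqrt(2)*d^2 - 91*sqrt(2)*d + 8*d - 56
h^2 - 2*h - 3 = (h - 3)*(h + 1)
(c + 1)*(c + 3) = c^2 + 4*c + 3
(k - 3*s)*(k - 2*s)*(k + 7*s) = k^3 + 2*k^2*s - 29*k*s^2 + 42*s^3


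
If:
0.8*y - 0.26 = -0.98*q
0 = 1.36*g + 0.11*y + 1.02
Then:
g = -0.0808823529411765*y - 0.75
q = 0.26530612244898 - 0.816326530612245*y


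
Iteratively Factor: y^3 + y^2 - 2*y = (y)*(y^2 + y - 2) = y*(y + 2)*(y - 1)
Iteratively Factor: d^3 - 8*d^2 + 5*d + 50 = (d - 5)*(d^2 - 3*d - 10) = (d - 5)^2*(d + 2)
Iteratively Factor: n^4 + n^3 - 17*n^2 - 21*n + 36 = (n + 3)*(n^3 - 2*n^2 - 11*n + 12) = (n - 1)*(n + 3)*(n^2 - n - 12) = (n - 4)*(n - 1)*(n + 3)*(n + 3)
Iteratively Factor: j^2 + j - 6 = (j - 2)*(j + 3)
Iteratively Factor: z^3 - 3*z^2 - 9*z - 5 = (z + 1)*(z^2 - 4*z - 5) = (z + 1)^2*(z - 5)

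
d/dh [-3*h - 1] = -3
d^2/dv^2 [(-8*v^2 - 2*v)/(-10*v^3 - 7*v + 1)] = 4*(400*v^6 + 300*v^5 - 840*v^4 + 210*v^3 + 60*v^2 + 11)/(1000*v^9 + 2100*v^7 - 300*v^6 + 1470*v^5 - 420*v^4 + 373*v^3 - 147*v^2 + 21*v - 1)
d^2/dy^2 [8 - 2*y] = 0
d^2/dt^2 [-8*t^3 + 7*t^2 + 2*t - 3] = 14 - 48*t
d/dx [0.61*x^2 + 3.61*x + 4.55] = 1.22*x + 3.61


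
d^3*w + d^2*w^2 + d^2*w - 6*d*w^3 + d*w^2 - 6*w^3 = (d - 2*w)*(d + 3*w)*(d*w + w)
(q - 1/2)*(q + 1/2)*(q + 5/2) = q^3 + 5*q^2/2 - q/4 - 5/8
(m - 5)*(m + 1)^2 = m^3 - 3*m^2 - 9*m - 5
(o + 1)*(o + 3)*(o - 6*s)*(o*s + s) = o^4*s - 6*o^3*s^2 + 5*o^3*s - 30*o^2*s^2 + 7*o^2*s - 42*o*s^2 + 3*o*s - 18*s^2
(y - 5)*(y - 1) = y^2 - 6*y + 5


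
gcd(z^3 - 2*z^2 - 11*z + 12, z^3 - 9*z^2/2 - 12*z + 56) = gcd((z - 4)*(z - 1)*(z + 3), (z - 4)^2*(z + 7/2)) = z - 4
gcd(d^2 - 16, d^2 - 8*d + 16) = d - 4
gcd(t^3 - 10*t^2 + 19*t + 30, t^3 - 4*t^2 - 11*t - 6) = t^2 - 5*t - 6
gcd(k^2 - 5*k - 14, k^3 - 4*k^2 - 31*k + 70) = k - 7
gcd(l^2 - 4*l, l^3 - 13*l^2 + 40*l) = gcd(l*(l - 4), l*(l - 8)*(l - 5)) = l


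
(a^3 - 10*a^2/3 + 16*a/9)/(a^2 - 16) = a*(9*a^2 - 30*a + 16)/(9*(a^2 - 16))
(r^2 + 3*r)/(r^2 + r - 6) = r/(r - 2)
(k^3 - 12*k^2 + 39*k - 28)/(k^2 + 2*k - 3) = (k^2 - 11*k + 28)/(k + 3)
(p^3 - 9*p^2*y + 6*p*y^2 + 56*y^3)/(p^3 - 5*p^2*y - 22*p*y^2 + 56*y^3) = (-p^2 + 2*p*y + 8*y^2)/(-p^2 - 2*p*y + 8*y^2)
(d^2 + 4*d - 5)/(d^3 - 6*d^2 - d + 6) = (d + 5)/(d^2 - 5*d - 6)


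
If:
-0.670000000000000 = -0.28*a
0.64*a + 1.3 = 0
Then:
No Solution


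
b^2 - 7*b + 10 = (b - 5)*(b - 2)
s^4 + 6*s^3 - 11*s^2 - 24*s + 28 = (s - 2)*(s - 1)*(s + 2)*(s + 7)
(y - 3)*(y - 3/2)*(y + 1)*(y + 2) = y^4 - 3*y^3/2 - 7*y^2 + 9*y/2 + 9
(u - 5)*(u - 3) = u^2 - 8*u + 15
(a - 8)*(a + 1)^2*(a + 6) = a^4 - 51*a^2 - 98*a - 48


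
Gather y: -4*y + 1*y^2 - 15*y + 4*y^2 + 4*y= 5*y^2 - 15*y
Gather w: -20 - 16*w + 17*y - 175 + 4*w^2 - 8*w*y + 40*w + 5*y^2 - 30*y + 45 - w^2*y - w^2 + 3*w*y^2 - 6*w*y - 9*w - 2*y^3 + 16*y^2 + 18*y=w^2*(3 - y) + w*(3*y^2 - 14*y + 15) - 2*y^3 + 21*y^2 + 5*y - 150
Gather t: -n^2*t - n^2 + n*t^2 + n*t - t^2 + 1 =-n^2 + t^2*(n - 1) + t*(-n^2 + n) + 1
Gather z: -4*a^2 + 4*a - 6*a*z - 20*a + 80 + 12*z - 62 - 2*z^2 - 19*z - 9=-4*a^2 - 16*a - 2*z^2 + z*(-6*a - 7) + 9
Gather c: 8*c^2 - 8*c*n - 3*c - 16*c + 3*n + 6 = 8*c^2 + c*(-8*n - 19) + 3*n + 6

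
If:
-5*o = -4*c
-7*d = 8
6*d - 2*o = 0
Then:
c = -30/7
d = -8/7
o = -24/7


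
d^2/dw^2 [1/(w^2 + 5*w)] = 2*(-w*(w + 5) + (2*w + 5)^2)/(w^3*(w + 5)^3)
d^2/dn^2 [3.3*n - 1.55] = 0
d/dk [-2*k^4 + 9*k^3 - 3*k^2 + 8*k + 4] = -8*k^3 + 27*k^2 - 6*k + 8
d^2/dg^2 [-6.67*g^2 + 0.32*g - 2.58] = -13.3400000000000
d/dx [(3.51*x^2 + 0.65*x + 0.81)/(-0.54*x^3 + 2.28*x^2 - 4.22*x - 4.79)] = (1.8954*x^4 + 0.702*x^3 - 14.982*x^2 - 37.3194*x + 0.3047)/(0.2916*x^6 - 2.4624*x^5 + 9.756*x^4 - 14.07*x^3 - 4.034*x^2 + 40.4276*x + 22.9441)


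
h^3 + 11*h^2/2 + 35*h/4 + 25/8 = (h + 1/2)*(h + 5/2)^2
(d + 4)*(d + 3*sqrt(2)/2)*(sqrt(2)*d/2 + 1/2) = sqrt(2)*d^3/2 + 2*d^2 + 2*sqrt(2)*d^2 + 3*sqrt(2)*d/4 + 8*d + 3*sqrt(2)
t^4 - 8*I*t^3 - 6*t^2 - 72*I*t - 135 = (t - 5*I)*(t - 3*I)^2*(t + 3*I)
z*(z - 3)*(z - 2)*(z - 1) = z^4 - 6*z^3 + 11*z^2 - 6*z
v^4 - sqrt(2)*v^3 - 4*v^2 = v^2*(v - 2*sqrt(2))*(v + sqrt(2))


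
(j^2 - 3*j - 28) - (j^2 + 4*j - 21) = -7*j - 7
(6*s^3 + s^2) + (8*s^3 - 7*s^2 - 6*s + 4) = 14*s^3 - 6*s^2 - 6*s + 4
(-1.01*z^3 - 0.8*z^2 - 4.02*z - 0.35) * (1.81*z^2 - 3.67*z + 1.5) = -1.8281*z^5 + 2.2587*z^4 - 5.8552*z^3 + 12.9199*z^2 - 4.7455*z - 0.525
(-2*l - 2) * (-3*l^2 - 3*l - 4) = 6*l^3 + 12*l^2 + 14*l + 8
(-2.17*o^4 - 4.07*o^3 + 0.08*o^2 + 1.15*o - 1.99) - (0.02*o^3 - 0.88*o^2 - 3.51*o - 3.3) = -2.17*o^4 - 4.09*o^3 + 0.96*o^2 + 4.66*o + 1.31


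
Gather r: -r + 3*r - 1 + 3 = 2*r + 2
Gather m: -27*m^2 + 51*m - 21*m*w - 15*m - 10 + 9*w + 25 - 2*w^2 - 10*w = -27*m^2 + m*(36 - 21*w) - 2*w^2 - w + 15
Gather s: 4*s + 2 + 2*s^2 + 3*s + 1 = 2*s^2 + 7*s + 3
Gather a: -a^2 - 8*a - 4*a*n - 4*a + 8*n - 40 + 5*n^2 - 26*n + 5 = -a^2 + a*(-4*n - 12) + 5*n^2 - 18*n - 35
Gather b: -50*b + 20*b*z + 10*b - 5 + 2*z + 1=b*(20*z - 40) + 2*z - 4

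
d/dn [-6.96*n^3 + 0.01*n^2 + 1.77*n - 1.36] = -20.88*n^2 + 0.02*n + 1.77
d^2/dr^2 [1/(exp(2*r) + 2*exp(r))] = 2*(4*(exp(r) + 1)^2 - (exp(r) + 2)*(2*exp(r) + 1))*exp(-r)/(exp(r) + 2)^3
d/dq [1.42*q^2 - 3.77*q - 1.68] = 2.84*q - 3.77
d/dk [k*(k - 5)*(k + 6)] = 3*k^2 + 2*k - 30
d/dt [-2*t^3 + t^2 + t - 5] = -6*t^2 + 2*t + 1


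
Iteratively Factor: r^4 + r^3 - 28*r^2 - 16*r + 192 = (r + 4)*(r^3 - 3*r^2 - 16*r + 48) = (r - 4)*(r + 4)*(r^2 + r - 12) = (r - 4)*(r + 4)^2*(r - 3)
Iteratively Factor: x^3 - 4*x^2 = (x)*(x^2 - 4*x) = x^2*(x - 4)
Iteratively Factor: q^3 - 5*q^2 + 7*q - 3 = (q - 1)*(q^2 - 4*q + 3) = (q - 3)*(q - 1)*(q - 1)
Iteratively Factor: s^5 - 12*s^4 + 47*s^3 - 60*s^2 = (s)*(s^4 - 12*s^3 + 47*s^2 - 60*s) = s*(s - 5)*(s^3 - 7*s^2 + 12*s) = s^2*(s - 5)*(s^2 - 7*s + 12) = s^2*(s - 5)*(s - 3)*(s - 4)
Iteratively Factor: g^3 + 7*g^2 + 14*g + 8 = (g + 1)*(g^2 + 6*g + 8) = (g + 1)*(g + 2)*(g + 4)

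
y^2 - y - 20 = (y - 5)*(y + 4)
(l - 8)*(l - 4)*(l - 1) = l^3 - 13*l^2 + 44*l - 32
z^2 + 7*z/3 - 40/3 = (z - 8/3)*(z + 5)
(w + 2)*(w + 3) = w^2 + 5*w + 6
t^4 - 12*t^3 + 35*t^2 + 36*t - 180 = (t - 6)*(t - 5)*(t - 3)*(t + 2)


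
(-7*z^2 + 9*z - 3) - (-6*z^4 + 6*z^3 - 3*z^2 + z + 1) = 6*z^4 - 6*z^3 - 4*z^2 + 8*z - 4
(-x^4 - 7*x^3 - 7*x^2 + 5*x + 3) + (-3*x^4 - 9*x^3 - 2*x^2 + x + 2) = -4*x^4 - 16*x^3 - 9*x^2 + 6*x + 5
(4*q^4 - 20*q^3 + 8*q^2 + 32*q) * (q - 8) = 4*q^5 - 52*q^4 + 168*q^3 - 32*q^2 - 256*q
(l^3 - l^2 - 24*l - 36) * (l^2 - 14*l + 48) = l^5 - 15*l^4 + 38*l^3 + 252*l^2 - 648*l - 1728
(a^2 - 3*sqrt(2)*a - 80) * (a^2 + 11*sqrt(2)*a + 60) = a^4 + 8*sqrt(2)*a^3 - 86*a^2 - 1060*sqrt(2)*a - 4800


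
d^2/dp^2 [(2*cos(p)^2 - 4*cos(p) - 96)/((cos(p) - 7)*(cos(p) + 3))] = 4*(50*(1 - cos(p)^2)^2 - cos(p)^5 - 286*cos(p)^3 + 1453*cos(p)^2 - 1125*cos(p) - 1217)/((cos(p) - 7)^3*(cos(p) + 3)^3)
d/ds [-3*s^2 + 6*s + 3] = 6 - 6*s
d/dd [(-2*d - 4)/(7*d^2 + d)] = 2*(7*d^2 + 28*d + 2)/(d^2*(49*d^2 + 14*d + 1))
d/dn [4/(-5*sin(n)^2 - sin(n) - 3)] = 4*(10*sin(n) + 1)*cos(n)/(5*sin(n)^2 + sin(n) + 3)^2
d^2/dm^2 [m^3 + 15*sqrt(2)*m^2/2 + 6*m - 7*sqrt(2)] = 6*m + 15*sqrt(2)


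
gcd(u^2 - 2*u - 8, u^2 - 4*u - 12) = u + 2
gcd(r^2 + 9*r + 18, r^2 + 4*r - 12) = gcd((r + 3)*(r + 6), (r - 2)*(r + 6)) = r + 6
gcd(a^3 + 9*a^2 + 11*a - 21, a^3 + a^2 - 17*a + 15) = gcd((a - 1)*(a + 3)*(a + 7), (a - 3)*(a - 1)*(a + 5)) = a - 1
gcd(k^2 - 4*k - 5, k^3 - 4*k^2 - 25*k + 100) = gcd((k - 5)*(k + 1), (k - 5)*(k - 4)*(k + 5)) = k - 5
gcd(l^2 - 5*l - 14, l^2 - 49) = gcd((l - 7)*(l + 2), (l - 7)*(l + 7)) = l - 7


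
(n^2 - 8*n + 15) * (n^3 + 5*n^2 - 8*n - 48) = n^5 - 3*n^4 - 33*n^3 + 91*n^2 + 264*n - 720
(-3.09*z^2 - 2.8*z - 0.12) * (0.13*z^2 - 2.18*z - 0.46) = -0.4017*z^4 + 6.3722*z^3 + 7.5098*z^2 + 1.5496*z + 0.0552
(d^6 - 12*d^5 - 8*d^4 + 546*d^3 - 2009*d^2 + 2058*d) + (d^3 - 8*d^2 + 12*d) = d^6 - 12*d^5 - 8*d^4 + 547*d^3 - 2017*d^2 + 2070*d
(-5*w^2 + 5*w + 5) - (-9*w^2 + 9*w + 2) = 4*w^2 - 4*w + 3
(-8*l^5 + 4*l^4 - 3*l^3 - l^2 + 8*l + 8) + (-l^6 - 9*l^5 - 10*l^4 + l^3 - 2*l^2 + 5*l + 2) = -l^6 - 17*l^5 - 6*l^4 - 2*l^3 - 3*l^2 + 13*l + 10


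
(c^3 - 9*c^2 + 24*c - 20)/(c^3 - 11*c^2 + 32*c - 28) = (c - 5)/(c - 7)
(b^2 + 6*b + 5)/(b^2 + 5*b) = (b + 1)/b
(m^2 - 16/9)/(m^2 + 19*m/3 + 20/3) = (m - 4/3)/(m + 5)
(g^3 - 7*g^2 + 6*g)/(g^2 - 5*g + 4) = g*(g - 6)/(g - 4)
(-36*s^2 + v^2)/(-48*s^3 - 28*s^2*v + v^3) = (6*s + v)/(8*s^2 + 6*s*v + v^2)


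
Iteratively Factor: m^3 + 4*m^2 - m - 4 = (m + 1)*(m^2 + 3*m - 4) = (m + 1)*(m + 4)*(m - 1)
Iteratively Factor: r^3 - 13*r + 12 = (r - 3)*(r^2 + 3*r - 4) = (r - 3)*(r + 4)*(r - 1)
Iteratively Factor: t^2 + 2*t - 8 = (t + 4)*(t - 2)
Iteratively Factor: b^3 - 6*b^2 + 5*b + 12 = (b + 1)*(b^2 - 7*b + 12) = (b - 3)*(b + 1)*(b - 4)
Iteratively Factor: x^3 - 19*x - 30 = (x + 3)*(x^2 - 3*x - 10) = (x - 5)*(x + 3)*(x + 2)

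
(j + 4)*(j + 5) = j^2 + 9*j + 20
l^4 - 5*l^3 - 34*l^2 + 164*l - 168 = (l - 7)*(l - 2)^2*(l + 6)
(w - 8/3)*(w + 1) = w^2 - 5*w/3 - 8/3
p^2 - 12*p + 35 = (p - 7)*(p - 5)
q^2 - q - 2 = (q - 2)*(q + 1)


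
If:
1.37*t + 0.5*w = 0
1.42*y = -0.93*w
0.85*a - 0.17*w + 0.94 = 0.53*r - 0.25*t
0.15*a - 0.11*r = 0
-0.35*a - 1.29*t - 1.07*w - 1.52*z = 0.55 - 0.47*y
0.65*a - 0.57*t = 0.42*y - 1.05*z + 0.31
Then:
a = 3.56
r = 4.86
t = -1.95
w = 5.33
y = -3.49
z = -4.37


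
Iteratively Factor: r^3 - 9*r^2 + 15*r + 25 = (r - 5)*(r^2 - 4*r - 5) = (r - 5)^2*(r + 1)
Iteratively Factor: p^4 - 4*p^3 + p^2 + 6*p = (p + 1)*(p^3 - 5*p^2 + 6*p) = (p - 2)*(p + 1)*(p^2 - 3*p) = p*(p - 2)*(p + 1)*(p - 3)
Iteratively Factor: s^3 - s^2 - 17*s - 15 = (s + 1)*(s^2 - 2*s - 15) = (s + 1)*(s + 3)*(s - 5)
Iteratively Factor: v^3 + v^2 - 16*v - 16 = (v + 4)*(v^2 - 3*v - 4) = (v - 4)*(v + 4)*(v + 1)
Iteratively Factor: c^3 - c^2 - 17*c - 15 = (c - 5)*(c^2 + 4*c + 3) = (c - 5)*(c + 3)*(c + 1)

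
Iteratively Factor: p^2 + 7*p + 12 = (p + 4)*(p + 3)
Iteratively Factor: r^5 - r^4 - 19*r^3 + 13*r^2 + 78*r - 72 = (r + 3)*(r^4 - 4*r^3 - 7*r^2 + 34*r - 24) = (r + 3)^2*(r^3 - 7*r^2 + 14*r - 8) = (r - 4)*(r + 3)^2*(r^2 - 3*r + 2) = (r - 4)*(r - 2)*(r + 3)^2*(r - 1)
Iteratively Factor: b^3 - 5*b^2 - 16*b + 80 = (b + 4)*(b^2 - 9*b + 20) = (b - 5)*(b + 4)*(b - 4)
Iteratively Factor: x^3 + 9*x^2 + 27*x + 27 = (x + 3)*(x^2 + 6*x + 9) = (x + 3)^2*(x + 3)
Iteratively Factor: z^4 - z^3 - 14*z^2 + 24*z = (z)*(z^3 - z^2 - 14*z + 24) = z*(z + 4)*(z^2 - 5*z + 6) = z*(z - 3)*(z + 4)*(z - 2)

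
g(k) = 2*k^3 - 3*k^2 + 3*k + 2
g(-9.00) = -1726.00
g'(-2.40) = 51.96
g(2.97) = 36.84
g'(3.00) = 39.00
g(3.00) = 38.00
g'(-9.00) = 543.00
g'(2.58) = 27.46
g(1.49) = 6.43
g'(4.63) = 103.84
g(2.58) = 24.12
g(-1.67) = -20.69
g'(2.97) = 38.11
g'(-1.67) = 29.75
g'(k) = 6*k^2 - 6*k + 3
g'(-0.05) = 3.32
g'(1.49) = 7.38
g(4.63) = 150.08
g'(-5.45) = 213.92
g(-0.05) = 1.84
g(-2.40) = -50.13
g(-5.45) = -427.21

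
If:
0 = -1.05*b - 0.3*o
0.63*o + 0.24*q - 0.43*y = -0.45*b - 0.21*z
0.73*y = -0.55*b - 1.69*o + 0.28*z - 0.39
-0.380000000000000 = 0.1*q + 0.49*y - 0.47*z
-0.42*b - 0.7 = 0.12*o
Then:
No Solution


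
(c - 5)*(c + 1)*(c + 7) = c^3 + 3*c^2 - 33*c - 35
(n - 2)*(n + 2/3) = n^2 - 4*n/3 - 4/3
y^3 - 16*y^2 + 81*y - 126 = (y - 7)*(y - 6)*(y - 3)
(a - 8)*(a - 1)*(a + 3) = a^3 - 6*a^2 - 19*a + 24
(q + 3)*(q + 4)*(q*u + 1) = q^3*u + 7*q^2*u + q^2 + 12*q*u + 7*q + 12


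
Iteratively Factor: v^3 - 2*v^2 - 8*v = (v - 4)*(v^2 + 2*v) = (v - 4)*(v + 2)*(v)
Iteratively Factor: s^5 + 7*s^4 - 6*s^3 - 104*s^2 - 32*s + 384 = (s + 4)*(s^4 + 3*s^3 - 18*s^2 - 32*s + 96) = (s - 3)*(s + 4)*(s^3 + 6*s^2 - 32) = (s - 3)*(s + 4)^2*(s^2 + 2*s - 8) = (s - 3)*(s - 2)*(s + 4)^2*(s + 4)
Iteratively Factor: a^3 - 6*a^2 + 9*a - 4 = (a - 4)*(a^2 - 2*a + 1) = (a - 4)*(a - 1)*(a - 1)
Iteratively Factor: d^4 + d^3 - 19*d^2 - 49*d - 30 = (d + 3)*(d^3 - 2*d^2 - 13*d - 10) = (d + 2)*(d + 3)*(d^2 - 4*d - 5) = (d - 5)*(d + 2)*(d + 3)*(d + 1)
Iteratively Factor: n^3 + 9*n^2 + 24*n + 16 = (n + 4)*(n^2 + 5*n + 4) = (n + 1)*(n + 4)*(n + 4)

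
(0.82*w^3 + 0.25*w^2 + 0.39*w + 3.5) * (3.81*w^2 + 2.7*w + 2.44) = 3.1242*w^5 + 3.1665*w^4 + 4.1617*w^3 + 14.998*w^2 + 10.4016*w + 8.54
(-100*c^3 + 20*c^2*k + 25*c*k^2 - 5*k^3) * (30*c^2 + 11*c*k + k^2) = -3000*c^5 - 500*c^4*k + 870*c^3*k^2 + 145*c^2*k^3 - 30*c*k^4 - 5*k^5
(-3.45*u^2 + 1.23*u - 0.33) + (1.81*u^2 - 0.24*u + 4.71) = -1.64*u^2 + 0.99*u + 4.38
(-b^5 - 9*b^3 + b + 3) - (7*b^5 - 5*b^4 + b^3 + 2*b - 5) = -8*b^5 + 5*b^4 - 10*b^3 - b + 8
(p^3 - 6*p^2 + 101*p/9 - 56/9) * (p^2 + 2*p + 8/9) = p^5 - 4*p^4 + p^3/9 + 98*p^2/9 - 200*p/81 - 448/81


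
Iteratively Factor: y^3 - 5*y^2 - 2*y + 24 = (y + 2)*(y^2 - 7*y + 12) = (y - 3)*(y + 2)*(y - 4)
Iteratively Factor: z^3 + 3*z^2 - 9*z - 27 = (z - 3)*(z^2 + 6*z + 9) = (z - 3)*(z + 3)*(z + 3)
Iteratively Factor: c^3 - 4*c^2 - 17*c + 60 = (c + 4)*(c^2 - 8*c + 15) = (c - 5)*(c + 4)*(c - 3)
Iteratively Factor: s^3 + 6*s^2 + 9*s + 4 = (s + 1)*(s^2 + 5*s + 4) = (s + 1)^2*(s + 4)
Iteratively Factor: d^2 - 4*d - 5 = (d + 1)*(d - 5)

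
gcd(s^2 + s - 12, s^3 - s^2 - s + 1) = 1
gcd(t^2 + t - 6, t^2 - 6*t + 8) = t - 2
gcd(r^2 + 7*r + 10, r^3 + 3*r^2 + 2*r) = r + 2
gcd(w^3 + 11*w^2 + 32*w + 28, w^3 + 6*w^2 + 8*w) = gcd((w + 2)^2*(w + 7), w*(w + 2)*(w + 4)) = w + 2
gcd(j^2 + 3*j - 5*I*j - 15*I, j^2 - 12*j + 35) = 1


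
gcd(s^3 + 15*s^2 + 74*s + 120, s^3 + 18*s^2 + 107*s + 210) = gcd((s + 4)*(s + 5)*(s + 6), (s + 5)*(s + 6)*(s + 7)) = s^2 + 11*s + 30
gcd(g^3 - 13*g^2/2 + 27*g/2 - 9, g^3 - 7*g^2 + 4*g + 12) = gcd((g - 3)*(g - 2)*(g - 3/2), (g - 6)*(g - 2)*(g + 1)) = g - 2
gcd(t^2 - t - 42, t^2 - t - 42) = t^2 - t - 42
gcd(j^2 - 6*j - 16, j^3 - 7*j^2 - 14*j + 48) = j - 8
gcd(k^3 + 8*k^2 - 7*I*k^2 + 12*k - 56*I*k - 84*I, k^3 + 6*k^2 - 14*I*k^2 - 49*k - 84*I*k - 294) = k^2 + k*(6 - 7*I) - 42*I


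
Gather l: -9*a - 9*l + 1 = -9*a - 9*l + 1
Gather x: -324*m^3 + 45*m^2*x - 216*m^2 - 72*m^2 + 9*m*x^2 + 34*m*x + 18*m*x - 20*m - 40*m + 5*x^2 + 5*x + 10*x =-324*m^3 - 288*m^2 - 60*m + x^2*(9*m + 5) + x*(45*m^2 + 52*m + 15)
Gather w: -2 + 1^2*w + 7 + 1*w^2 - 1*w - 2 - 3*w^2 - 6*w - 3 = -2*w^2 - 6*w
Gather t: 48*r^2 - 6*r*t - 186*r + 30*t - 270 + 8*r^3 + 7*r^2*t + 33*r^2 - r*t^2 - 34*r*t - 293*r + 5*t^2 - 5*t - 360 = 8*r^3 + 81*r^2 - 479*r + t^2*(5 - r) + t*(7*r^2 - 40*r + 25) - 630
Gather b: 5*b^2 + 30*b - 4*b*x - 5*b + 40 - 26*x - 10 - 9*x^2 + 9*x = 5*b^2 + b*(25 - 4*x) - 9*x^2 - 17*x + 30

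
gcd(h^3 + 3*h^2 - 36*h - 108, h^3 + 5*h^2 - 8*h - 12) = h + 6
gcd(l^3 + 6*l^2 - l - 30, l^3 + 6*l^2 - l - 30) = l^3 + 6*l^2 - l - 30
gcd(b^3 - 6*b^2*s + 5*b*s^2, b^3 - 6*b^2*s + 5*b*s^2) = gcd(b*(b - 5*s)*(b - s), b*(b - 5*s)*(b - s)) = b^3 - 6*b^2*s + 5*b*s^2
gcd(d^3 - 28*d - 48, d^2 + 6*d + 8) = d^2 + 6*d + 8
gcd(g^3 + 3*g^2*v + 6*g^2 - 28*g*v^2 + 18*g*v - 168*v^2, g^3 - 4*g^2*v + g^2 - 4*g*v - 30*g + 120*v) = -g^2 + 4*g*v - 6*g + 24*v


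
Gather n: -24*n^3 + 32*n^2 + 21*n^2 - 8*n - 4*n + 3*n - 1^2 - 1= -24*n^3 + 53*n^2 - 9*n - 2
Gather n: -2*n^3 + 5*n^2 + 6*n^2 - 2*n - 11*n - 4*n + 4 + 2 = -2*n^3 + 11*n^2 - 17*n + 6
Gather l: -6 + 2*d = 2*d - 6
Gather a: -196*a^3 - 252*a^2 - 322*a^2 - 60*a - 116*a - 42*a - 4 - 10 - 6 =-196*a^3 - 574*a^2 - 218*a - 20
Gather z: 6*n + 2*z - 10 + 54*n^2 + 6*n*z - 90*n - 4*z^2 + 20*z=54*n^2 - 84*n - 4*z^2 + z*(6*n + 22) - 10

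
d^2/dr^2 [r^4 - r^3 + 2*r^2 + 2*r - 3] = 12*r^2 - 6*r + 4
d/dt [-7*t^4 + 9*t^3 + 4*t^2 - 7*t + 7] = -28*t^3 + 27*t^2 + 8*t - 7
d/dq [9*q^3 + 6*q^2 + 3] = 3*q*(9*q + 4)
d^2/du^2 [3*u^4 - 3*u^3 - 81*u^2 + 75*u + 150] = 36*u^2 - 18*u - 162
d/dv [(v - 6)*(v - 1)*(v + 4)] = 3*v^2 - 6*v - 22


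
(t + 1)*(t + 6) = t^2 + 7*t + 6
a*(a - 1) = a^2 - a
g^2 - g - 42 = (g - 7)*(g + 6)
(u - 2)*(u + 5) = u^2 + 3*u - 10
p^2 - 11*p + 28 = (p - 7)*(p - 4)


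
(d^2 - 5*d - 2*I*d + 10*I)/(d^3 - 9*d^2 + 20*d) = (d - 2*I)/(d*(d - 4))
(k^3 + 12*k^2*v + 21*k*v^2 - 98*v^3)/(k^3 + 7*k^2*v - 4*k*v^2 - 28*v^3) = (k + 7*v)/(k + 2*v)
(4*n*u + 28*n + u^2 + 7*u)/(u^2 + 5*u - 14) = (4*n + u)/(u - 2)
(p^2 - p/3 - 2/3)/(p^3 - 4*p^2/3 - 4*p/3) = (p - 1)/(p*(p - 2))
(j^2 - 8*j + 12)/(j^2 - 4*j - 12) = (j - 2)/(j + 2)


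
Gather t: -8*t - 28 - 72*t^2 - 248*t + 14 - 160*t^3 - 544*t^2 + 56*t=-160*t^3 - 616*t^2 - 200*t - 14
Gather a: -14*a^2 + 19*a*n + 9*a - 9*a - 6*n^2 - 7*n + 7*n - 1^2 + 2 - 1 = -14*a^2 + 19*a*n - 6*n^2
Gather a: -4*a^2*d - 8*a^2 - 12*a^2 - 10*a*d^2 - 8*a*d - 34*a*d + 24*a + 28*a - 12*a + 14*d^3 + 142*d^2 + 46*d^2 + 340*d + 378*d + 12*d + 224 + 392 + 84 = a^2*(-4*d - 20) + a*(-10*d^2 - 42*d + 40) + 14*d^3 + 188*d^2 + 730*d + 700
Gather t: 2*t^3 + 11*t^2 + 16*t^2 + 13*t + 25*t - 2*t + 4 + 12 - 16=2*t^3 + 27*t^2 + 36*t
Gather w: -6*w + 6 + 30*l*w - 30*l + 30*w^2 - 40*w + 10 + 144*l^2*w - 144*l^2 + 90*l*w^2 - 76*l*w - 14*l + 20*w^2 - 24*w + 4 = -144*l^2 - 44*l + w^2*(90*l + 50) + w*(144*l^2 - 46*l - 70) + 20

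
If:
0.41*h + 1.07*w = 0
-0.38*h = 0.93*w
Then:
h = 0.00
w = 0.00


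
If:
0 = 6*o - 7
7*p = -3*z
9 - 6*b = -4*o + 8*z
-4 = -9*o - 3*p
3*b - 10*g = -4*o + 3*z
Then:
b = -241/54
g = -43/18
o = 7/6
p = -13/6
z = 91/18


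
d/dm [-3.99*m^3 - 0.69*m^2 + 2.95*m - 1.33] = -11.97*m^2 - 1.38*m + 2.95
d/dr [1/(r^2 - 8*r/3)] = 6*(4 - 3*r)/(r^2*(3*r - 8)^2)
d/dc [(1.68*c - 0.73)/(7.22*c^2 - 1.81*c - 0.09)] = (-12.1296*c^2 + 10.5412*c - 1.4725)/(52.1284*c^4 - 26.1364*c^3 + 1.9765*c^2 + 0.3258*c + 0.0081)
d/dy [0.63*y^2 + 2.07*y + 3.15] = 1.26*y + 2.07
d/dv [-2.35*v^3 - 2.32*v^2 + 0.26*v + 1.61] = -7.05*v^2 - 4.64*v + 0.26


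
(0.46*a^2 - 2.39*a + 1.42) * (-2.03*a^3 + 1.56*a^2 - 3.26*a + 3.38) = -0.9338*a^5 + 5.5693*a^4 - 8.1106*a^3 + 11.5614*a^2 - 12.7074*a + 4.7996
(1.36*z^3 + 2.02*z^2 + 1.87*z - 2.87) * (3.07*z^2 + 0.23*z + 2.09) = 4.1752*z^5 + 6.5142*z^4 + 9.0479*z^3 - 4.159*z^2 + 3.2482*z - 5.9983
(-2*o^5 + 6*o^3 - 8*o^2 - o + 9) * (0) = 0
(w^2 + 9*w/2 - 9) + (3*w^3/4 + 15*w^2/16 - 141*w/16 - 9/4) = 3*w^3/4 + 31*w^2/16 - 69*w/16 - 45/4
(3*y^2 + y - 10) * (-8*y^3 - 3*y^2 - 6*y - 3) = -24*y^5 - 17*y^4 + 59*y^3 + 15*y^2 + 57*y + 30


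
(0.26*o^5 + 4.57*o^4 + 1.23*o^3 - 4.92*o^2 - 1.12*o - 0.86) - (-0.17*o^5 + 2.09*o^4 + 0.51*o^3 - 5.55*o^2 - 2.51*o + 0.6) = 0.43*o^5 + 2.48*o^4 + 0.72*o^3 + 0.63*o^2 + 1.39*o - 1.46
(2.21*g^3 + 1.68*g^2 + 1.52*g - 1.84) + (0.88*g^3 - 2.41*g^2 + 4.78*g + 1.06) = 3.09*g^3 - 0.73*g^2 + 6.3*g - 0.78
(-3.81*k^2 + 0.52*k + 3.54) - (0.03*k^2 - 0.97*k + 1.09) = -3.84*k^2 + 1.49*k + 2.45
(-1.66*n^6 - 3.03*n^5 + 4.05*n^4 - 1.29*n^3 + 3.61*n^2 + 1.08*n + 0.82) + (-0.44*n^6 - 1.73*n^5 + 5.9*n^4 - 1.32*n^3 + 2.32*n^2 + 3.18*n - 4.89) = -2.1*n^6 - 4.76*n^5 + 9.95*n^4 - 2.61*n^3 + 5.93*n^2 + 4.26*n - 4.07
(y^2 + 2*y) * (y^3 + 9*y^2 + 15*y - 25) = y^5 + 11*y^4 + 33*y^3 + 5*y^2 - 50*y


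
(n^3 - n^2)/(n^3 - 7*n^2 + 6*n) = n/(n - 6)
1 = 1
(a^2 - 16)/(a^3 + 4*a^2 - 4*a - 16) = (a - 4)/(a^2 - 4)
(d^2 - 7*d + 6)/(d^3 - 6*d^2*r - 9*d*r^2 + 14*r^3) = (d^2 - 7*d + 6)/(d^3 - 6*d^2*r - 9*d*r^2 + 14*r^3)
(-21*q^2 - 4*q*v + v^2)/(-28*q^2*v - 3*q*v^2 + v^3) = (3*q + v)/(v*(4*q + v))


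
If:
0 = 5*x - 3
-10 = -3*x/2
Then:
No Solution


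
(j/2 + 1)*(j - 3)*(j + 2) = j^3/2 + j^2/2 - 4*j - 6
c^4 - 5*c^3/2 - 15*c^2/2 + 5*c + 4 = (c - 4)*(c - 1)*(c + 1/2)*(c + 2)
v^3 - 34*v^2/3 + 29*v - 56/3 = (v - 8)*(v - 7/3)*(v - 1)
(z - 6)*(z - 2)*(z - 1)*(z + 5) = z^4 - 4*z^3 - 25*z^2 + 88*z - 60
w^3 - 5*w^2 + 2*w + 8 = (w - 4)*(w - 2)*(w + 1)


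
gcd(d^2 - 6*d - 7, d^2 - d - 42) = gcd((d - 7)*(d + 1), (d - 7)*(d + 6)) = d - 7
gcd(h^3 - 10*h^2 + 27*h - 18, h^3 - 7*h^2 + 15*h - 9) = h^2 - 4*h + 3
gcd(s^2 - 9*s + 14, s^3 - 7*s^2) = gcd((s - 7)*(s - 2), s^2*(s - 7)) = s - 7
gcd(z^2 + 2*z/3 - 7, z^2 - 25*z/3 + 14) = z - 7/3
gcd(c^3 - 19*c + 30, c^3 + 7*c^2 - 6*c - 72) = c - 3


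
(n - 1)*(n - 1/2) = n^2 - 3*n/2 + 1/2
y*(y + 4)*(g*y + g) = g*y^3 + 5*g*y^2 + 4*g*y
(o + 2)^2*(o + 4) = o^3 + 8*o^2 + 20*o + 16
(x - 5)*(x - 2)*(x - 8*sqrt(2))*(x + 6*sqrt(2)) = x^4 - 7*x^3 - 2*sqrt(2)*x^3 - 86*x^2 + 14*sqrt(2)*x^2 - 20*sqrt(2)*x + 672*x - 960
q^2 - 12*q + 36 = (q - 6)^2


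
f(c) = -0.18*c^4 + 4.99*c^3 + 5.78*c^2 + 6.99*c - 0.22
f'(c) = -0.72*c^3 + 14.97*c^2 + 11.56*c + 6.99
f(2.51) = 125.50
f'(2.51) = 118.93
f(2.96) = 186.71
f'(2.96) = 153.70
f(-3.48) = -191.25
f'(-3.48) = 178.40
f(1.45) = 36.48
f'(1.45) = 53.03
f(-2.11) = -39.68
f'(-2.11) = 56.01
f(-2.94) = -111.07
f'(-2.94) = 120.70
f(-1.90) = -29.21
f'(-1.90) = 44.01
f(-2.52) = -68.24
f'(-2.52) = 84.45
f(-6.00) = -1145.20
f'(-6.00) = 632.07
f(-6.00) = -1145.20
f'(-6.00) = 632.07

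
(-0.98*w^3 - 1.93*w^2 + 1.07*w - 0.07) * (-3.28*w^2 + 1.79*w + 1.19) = 3.2144*w^5 + 4.5762*w^4 - 8.1305*w^3 - 0.1518*w^2 + 1.148*w - 0.0833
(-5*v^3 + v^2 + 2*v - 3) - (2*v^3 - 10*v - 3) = -7*v^3 + v^2 + 12*v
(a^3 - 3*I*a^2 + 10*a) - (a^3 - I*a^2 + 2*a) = -2*I*a^2 + 8*a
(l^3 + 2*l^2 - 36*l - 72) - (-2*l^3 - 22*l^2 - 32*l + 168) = 3*l^3 + 24*l^2 - 4*l - 240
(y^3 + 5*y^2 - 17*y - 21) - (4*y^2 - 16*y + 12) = y^3 + y^2 - y - 33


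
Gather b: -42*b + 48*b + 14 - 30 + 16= 6*b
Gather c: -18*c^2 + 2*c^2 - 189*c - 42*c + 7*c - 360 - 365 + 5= -16*c^2 - 224*c - 720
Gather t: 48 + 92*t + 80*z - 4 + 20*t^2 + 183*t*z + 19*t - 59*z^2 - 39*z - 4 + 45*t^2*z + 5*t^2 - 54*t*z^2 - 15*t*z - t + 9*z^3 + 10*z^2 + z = t^2*(45*z + 25) + t*(-54*z^2 + 168*z + 110) + 9*z^3 - 49*z^2 + 42*z + 40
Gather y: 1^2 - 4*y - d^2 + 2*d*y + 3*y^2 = -d^2 + 3*y^2 + y*(2*d - 4) + 1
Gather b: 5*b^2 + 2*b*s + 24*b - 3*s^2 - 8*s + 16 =5*b^2 + b*(2*s + 24) - 3*s^2 - 8*s + 16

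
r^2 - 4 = (r - 2)*(r + 2)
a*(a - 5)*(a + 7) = a^3 + 2*a^2 - 35*a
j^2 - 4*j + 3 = (j - 3)*(j - 1)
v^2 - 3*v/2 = v*(v - 3/2)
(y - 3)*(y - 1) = y^2 - 4*y + 3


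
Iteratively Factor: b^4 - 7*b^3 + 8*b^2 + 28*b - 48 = (b - 3)*(b^3 - 4*b^2 - 4*b + 16) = (b - 3)*(b - 2)*(b^2 - 2*b - 8) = (b - 4)*(b - 3)*(b - 2)*(b + 2)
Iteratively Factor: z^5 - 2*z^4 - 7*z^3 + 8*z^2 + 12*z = (z - 3)*(z^4 + z^3 - 4*z^2 - 4*z) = (z - 3)*(z + 1)*(z^3 - 4*z) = (z - 3)*(z + 1)*(z + 2)*(z^2 - 2*z) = z*(z - 3)*(z + 1)*(z + 2)*(z - 2)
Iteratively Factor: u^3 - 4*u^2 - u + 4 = (u - 4)*(u^2 - 1) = (u - 4)*(u - 1)*(u + 1)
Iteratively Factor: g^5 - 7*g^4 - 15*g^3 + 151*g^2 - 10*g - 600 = (g - 5)*(g^4 - 2*g^3 - 25*g^2 + 26*g + 120) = (g - 5)*(g + 2)*(g^3 - 4*g^2 - 17*g + 60) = (g - 5)*(g + 2)*(g + 4)*(g^2 - 8*g + 15) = (g - 5)^2*(g + 2)*(g + 4)*(g - 3)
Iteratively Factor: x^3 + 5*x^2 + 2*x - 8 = (x + 4)*(x^2 + x - 2) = (x + 2)*(x + 4)*(x - 1)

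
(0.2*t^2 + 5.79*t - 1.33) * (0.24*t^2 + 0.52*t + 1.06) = 0.048*t^4 + 1.4936*t^3 + 2.9036*t^2 + 5.4458*t - 1.4098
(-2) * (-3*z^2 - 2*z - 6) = 6*z^2 + 4*z + 12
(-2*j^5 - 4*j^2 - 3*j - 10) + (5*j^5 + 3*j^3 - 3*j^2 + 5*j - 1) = 3*j^5 + 3*j^3 - 7*j^2 + 2*j - 11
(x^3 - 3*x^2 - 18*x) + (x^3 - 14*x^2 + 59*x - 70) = 2*x^3 - 17*x^2 + 41*x - 70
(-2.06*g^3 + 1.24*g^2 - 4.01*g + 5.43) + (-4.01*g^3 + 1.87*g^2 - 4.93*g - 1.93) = -6.07*g^3 + 3.11*g^2 - 8.94*g + 3.5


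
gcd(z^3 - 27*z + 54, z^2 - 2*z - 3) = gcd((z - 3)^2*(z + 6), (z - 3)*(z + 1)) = z - 3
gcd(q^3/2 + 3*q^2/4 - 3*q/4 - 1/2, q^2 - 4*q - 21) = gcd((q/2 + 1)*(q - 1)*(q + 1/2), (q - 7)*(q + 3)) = 1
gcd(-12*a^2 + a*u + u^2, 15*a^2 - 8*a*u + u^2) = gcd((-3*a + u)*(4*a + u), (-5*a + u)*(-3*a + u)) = -3*a + u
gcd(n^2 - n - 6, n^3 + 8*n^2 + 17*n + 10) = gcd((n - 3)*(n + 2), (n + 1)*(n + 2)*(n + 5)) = n + 2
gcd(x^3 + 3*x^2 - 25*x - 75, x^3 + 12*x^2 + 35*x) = x + 5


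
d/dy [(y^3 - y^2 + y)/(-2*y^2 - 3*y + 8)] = (-2*y^4 - 6*y^3 + 29*y^2 - 16*y + 8)/(4*y^4 + 12*y^3 - 23*y^2 - 48*y + 64)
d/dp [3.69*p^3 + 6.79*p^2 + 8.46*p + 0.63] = 11.07*p^2 + 13.58*p + 8.46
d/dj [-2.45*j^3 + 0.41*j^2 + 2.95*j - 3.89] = -7.35*j^2 + 0.82*j + 2.95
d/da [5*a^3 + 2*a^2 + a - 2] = 15*a^2 + 4*a + 1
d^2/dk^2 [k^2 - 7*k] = 2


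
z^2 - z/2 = z*(z - 1/2)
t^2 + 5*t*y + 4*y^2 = (t + y)*(t + 4*y)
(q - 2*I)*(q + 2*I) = q^2 + 4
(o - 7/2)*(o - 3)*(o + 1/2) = o^3 - 6*o^2 + 29*o/4 + 21/4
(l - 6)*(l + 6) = l^2 - 36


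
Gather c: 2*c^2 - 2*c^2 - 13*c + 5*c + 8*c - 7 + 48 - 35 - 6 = 0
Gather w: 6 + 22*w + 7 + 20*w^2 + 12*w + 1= 20*w^2 + 34*w + 14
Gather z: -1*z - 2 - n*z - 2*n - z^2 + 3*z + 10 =-2*n - z^2 + z*(2 - n) + 8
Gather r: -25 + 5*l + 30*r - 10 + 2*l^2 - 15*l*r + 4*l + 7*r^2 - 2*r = 2*l^2 + 9*l + 7*r^2 + r*(28 - 15*l) - 35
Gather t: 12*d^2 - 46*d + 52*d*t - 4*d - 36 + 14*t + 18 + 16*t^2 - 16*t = 12*d^2 - 50*d + 16*t^2 + t*(52*d - 2) - 18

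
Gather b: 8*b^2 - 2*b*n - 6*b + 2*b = 8*b^2 + b*(-2*n - 4)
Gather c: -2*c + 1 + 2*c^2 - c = 2*c^2 - 3*c + 1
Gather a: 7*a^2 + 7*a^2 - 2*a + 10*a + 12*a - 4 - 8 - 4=14*a^2 + 20*a - 16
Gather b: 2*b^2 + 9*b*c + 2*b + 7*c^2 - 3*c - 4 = 2*b^2 + b*(9*c + 2) + 7*c^2 - 3*c - 4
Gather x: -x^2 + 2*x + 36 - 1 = -x^2 + 2*x + 35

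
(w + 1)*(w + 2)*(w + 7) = w^3 + 10*w^2 + 23*w + 14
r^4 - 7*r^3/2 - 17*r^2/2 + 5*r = r*(r - 5)*(r - 1/2)*(r + 2)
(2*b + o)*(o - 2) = 2*b*o - 4*b + o^2 - 2*o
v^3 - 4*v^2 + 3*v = v*(v - 3)*(v - 1)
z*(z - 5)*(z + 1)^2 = z^4 - 3*z^3 - 9*z^2 - 5*z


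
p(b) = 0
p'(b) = 0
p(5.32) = 0.00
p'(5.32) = 0.00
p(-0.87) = 0.00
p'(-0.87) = 0.00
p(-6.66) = 0.00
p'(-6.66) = 0.00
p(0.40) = 0.00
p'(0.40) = 0.00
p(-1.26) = 0.00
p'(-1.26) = 0.00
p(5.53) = 0.00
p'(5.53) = 0.00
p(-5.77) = 0.00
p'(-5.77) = 0.00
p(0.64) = 0.00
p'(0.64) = 0.00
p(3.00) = 0.00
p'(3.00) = 0.00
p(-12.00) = 0.00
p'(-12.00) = 0.00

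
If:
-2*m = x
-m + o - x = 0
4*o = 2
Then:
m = -1/2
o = 1/2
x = 1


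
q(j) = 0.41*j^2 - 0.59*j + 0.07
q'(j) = 0.82*j - 0.59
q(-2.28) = 3.55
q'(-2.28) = -2.46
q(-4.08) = 9.30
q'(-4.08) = -3.94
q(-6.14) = 19.15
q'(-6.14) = -5.62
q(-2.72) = 4.71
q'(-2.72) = -2.82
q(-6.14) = 19.15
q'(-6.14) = -5.62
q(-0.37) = 0.34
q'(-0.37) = -0.89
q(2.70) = 1.47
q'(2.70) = 1.62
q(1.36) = 0.03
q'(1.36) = 0.53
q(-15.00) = 101.17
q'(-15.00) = -12.89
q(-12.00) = 66.19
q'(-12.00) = -10.43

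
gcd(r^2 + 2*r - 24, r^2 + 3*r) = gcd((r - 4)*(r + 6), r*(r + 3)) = 1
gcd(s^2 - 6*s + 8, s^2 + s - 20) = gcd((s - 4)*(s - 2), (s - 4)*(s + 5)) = s - 4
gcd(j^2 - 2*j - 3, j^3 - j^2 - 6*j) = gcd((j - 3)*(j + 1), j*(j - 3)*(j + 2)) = j - 3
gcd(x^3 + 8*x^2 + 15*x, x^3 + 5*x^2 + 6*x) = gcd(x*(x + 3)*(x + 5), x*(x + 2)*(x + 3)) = x^2 + 3*x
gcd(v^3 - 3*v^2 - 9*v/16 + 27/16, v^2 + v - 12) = v - 3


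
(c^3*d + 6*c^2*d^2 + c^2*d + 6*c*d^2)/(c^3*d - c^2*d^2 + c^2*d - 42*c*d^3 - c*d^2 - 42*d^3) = c/(c - 7*d)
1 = 1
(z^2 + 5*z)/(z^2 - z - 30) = z/(z - 6)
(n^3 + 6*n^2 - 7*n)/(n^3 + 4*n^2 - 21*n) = (n - 1)/(n - 3)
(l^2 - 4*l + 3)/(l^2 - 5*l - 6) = (-l^2 + 4*l - 3)/(-l^2 + 5*l + 6)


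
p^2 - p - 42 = (p - 7)*(p + 6)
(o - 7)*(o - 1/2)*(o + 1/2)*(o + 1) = o^4 - 6*o^3 - 29*o^2/4 + 3*o/2 + 7/4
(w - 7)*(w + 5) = w^2 - 2*w - 35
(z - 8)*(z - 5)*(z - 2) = z^3 - 15*z^2 + 66*z - 80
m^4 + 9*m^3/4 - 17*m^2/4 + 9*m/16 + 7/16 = (m - 1)*(m - 1/2)*(m + 1/4)*(m + 7/2)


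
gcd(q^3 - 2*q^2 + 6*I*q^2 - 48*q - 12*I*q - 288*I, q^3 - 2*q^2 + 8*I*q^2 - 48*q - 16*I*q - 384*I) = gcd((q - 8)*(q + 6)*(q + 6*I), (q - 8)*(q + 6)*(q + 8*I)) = q^2 - 2*q - 48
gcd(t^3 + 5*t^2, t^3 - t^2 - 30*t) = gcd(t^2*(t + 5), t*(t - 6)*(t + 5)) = t^2 + 5*t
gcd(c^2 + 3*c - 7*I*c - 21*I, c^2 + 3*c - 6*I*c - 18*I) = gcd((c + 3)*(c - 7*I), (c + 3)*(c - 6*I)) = c + 3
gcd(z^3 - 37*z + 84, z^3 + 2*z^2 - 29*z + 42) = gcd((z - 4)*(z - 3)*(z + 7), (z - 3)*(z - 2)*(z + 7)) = z^2 + 4*z - 21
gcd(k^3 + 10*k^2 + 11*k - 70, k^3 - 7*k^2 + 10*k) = k - 2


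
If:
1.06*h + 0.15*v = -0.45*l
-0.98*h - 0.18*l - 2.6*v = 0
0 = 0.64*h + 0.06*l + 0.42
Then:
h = -0.83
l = 1.91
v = 0.18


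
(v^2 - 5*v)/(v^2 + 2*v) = (v - 5)/(v + 2)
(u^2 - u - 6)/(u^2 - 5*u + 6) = (u + 2)/(u - 2)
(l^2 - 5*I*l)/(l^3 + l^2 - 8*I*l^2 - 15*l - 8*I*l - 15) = l/(l^2 + l*(1 - 3*I) - 3*I)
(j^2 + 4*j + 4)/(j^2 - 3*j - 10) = (j + 2)/(j - 5)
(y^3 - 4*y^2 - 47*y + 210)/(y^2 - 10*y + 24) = (y^2 + 2*y - 35)/(y - 4)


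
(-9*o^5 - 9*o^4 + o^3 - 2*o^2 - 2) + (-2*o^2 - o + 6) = -9*o^5 - 9*o^4 + o^3 - 4*o^2 - o + 4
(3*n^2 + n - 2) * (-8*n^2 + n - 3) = -24*n^4 - 5*n^3 + 8*n^2 - 5*n + 6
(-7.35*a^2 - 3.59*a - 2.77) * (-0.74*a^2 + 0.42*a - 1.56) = 5.439*a^4 - 0.4304*a^3 + 12.008*a^2 + 4.437*a + 4.3212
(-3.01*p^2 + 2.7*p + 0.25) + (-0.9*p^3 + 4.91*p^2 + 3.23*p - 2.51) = -0.9*p^3 + 1.9*p^2 + 5.93*p - 2.26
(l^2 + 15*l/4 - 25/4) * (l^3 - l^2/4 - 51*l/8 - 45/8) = l^5 + 7*l^4/2 - 217*l^3/16 - 895*l^2/32 + 75*l/4 + 1125/32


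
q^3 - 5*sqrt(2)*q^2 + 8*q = q*(q - 4*sqrt(2))*(q - sqrt(2))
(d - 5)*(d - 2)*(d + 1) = d^3 - 6*d^2 + 3*d + 10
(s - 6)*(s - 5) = s^2 - 11*s + 30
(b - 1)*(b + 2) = b^2 + b - 2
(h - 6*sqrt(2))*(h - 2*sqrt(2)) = h^2 - 8*sqrt(2)*h + 24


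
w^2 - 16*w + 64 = (w - 8)^2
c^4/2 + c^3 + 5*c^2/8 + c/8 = c*(c/2 + 1/4)*(c + 1/2)*(c + 1)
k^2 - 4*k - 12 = (k - 6)*(k + 2)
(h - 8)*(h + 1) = h^2 - 7*h - 8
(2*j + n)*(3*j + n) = 6*j^2 + 5*j*n + n^2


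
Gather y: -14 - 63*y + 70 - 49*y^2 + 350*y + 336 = -49*y^2 + 287*y + 392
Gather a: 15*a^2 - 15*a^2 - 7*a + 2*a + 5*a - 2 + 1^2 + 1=0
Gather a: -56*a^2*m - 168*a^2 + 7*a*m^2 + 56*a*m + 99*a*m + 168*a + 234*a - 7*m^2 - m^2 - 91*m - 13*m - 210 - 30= a^2*(-56*m - 168) + a*(7*m^2 + 155*m + 402) - 8*m^2 - 104*m - 240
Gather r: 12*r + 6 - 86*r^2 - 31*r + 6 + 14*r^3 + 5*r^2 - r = 14*r^3 - 81*r^2 - 20*r + 12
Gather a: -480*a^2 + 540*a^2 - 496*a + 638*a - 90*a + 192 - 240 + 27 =60*a^2 + 52*a - 21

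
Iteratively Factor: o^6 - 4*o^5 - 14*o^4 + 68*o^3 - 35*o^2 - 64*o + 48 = (o - 3)*(o^5 - o^4 - 17*o^3 + 17*o^2 + 16*o - 16) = (o - 3)*(o + 4)*(o^4 - 5*o^3 + 3*o^2 + 5*o - 4) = (o - 4)*(o - 3)*(o + 4)*(o^3 - o^2 - o + 1) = (o - 4)*(o - 3)*(o - 1)*(o + 4)*(o^2 - 1) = (o - 4)*(o - 3)*(o - 1)*(o + 1)*(o + 4)*(o - 1)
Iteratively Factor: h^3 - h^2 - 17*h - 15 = (h + 1)*(h^2 - 2*h - 15) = (h + 1)*(h + 3)*(h - 5)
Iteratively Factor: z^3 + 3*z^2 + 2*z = (z)*(z^2 + 3*z + 2) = z*(z + 1)*(z + 2)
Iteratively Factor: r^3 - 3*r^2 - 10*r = (r + 2)*(r^2 - 5*r) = r*(r + 2)*(r - 5)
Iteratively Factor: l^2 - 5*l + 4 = (l - 1)*(l - 4)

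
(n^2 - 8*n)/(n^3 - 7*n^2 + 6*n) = (n - 8)/(n^2 - 7*n + 6)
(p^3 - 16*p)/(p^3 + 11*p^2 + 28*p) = (p - 4)/(p + 7)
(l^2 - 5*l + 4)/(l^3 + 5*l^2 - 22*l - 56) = (l - 1)/(l^2 + 9*l + 14)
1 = 1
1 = 1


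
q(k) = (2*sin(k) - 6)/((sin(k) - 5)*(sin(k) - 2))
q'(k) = 2*cos(k)/((sin(k) - 5)*(sin(k) - 2)) - (2*sin(k) - 6)*cos(k)/((sin(k) - 5)*(sin(k) - 2)^2) - (2*sin(k) - 6)*cos(k)/((sin(k) - 5)^2*(sin(k) - 2))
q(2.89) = -0.66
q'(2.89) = 0.27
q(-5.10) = -0.95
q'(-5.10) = -0.25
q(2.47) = -0.79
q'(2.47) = 0.33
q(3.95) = -0.48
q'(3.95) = 0.09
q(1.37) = -0.99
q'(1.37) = -0.14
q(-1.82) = -0.45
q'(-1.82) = 0.03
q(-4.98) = -0.97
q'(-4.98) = -0.19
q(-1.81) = -0.45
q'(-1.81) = 0.03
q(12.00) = -0.50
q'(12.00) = -0.12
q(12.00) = -0.50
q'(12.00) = -0.12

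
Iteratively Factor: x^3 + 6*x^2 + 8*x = (x + 2)*(x^2 + 4*x) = x*(x + 2)*(x + 4)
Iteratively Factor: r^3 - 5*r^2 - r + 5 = (r - 5)*(r^2 - 1) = (r - 5)*(r + 1)*(r - 1)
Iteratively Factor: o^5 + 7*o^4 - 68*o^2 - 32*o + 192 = (o + 3)*(o^4 + 4*o^3 - 12*o^2 - 32*o + 64) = (o + 3)*(o + 4)*(o^3 - 12*o + 16) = (o + 3)*(o + 4)^2*(o^2 - 4*o + 4) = (o - 2)*(o + 3)*(o + 4)^2*(o - 2)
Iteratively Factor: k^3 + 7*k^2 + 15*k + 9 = (k + 1)*(k^2 + 6*k + 9) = (k + 1)*(k + 3)*(k + 3)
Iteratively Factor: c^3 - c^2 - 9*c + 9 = (c - 3)*(c^2 + 2*c - 3) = (c - 3)*(c + 3)*(c - 1)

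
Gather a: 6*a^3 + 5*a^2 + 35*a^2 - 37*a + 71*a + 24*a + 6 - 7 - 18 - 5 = 6*a^3 + 40*a^2 + 58*a - 24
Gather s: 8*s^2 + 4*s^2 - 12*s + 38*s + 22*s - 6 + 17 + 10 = 12*s^2 + 48*s + 21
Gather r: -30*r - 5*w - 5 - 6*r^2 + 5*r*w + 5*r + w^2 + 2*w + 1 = -6*r^2 + r*(5*w - 25) + w^2 - 3*w - 4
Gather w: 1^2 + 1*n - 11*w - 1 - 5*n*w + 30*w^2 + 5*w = n + 30*w^2 + w*(-5*n - 6)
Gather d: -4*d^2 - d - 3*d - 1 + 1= -4*d^2 - 4*d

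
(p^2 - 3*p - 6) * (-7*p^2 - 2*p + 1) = -7*p^4 + 19*p^3 + 49*p^2 + 9*p - 6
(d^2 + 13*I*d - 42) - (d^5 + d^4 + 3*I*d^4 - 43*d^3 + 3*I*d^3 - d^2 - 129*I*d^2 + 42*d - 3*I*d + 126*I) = -d^5 - d^4 - 3*I*d^4 + 43*d^3 - 3*I*d^3 + 2*d^2 + 129*I*d^2 - 42*d + 16*I*d - 42 - 126*I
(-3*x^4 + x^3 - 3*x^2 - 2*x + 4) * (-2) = 6*x^4 - 2*x^3 + 6*x^2 + 4*x - 8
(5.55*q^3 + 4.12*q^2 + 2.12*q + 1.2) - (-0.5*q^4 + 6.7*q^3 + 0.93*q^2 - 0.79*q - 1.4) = 0.5*q^4 - 1.15*q^3 + 3.19*q^2 + 2.91*q + 2.6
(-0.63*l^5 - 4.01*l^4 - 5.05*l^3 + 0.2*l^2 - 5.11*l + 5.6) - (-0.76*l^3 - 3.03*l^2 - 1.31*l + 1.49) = -0.63*l^5 - 4.01*l^4 - 4.29*l^3 + 3.23*l^2 - 3.8*l + 4.11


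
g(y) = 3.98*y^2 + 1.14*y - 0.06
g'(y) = 7.96*y + 1.14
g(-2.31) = 18.54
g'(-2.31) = -17.25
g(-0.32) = -0.02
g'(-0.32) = -1.41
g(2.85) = 35.52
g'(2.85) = 23.83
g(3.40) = 49.82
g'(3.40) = 28.20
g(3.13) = 42.50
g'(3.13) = 26.05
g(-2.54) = 22.72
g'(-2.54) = -19.08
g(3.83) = 62.69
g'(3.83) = 31.63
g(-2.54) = 22.72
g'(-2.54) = -19.08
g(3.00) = 39.18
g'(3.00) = 25.02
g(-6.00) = 136.38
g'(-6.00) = -46.62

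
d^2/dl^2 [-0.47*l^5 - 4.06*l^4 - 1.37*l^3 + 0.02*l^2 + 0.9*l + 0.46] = -9.4*l^3 - 48.72*l^2 - 8.22*l + 0.04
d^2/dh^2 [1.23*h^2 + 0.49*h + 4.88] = 2.46000000000000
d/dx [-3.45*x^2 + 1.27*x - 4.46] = 1.27 - 6.9*x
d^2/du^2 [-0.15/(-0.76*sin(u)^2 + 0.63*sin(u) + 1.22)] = (0.34656*sin(u)^4 - 0.21546*sin(u)^3 + 0.0960150000000001*sin(u)^2 + 0.31563*sin(u) - 0.39723)/(-0.76*sin(u)^2 + 0.63*sin(u) + 1.22)^3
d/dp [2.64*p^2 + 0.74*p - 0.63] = 5.28*p + 0.74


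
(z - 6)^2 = z^2 - 12*z + 36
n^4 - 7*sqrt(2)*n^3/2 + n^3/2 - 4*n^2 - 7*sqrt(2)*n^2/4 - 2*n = n*(n + 1/2)*(n - 4*sqrt(2))*(n + sqrt(2)/2)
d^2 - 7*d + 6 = (d - 6)*(d - 1)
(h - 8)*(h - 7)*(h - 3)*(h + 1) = h^4 - 17*h^3 + 83*h^2 - 67*h - 168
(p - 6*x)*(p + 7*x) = p^2 + p*x - 42*x^2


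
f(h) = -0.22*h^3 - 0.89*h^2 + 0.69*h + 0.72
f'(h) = -0.66*h^2 - 1.78*h + 0.69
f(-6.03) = 12.43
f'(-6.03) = -12.57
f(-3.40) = -3.27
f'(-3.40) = -0.89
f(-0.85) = -0.37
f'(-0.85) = 1.73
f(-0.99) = -0.62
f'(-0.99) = 1.81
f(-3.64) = -2.97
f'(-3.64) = -1.58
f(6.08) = -77.43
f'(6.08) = -34.53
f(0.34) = 0.84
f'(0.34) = 0.01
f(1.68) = -1.68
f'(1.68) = -4.16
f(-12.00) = 244.44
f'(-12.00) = -72.99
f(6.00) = -74.70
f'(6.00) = -33.75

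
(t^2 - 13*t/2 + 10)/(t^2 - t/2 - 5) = (t - 4)/(t + 2)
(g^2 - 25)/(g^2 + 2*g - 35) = (g + 5)/(g + 7)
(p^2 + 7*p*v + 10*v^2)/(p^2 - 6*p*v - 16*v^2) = (p + 5*v)/(p - 8*v)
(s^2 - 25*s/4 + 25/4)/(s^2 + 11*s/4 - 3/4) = (4*s^2 - 25*s + 25)/(4*s^2 + 11*s - 3)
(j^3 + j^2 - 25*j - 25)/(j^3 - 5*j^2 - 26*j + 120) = (j^2 - 4*j - 5)/(j^2 - 10*j + 24)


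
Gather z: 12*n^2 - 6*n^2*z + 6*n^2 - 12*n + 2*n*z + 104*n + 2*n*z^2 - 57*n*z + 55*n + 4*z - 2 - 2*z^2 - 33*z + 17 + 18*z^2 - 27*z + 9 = 18*n^2 + 147*n + z^2*(2*n + 16) + z*(-6*n^2 - 55*n - 56) + 24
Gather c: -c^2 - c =-c^2 - c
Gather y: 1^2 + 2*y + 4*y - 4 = 6*y - 3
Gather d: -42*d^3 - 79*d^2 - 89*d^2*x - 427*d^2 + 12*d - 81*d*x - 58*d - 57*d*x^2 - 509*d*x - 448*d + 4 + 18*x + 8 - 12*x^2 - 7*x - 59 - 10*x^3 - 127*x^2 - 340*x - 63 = -42*d^3 + d^2*(-89*x - 506) + d*(-57*x^2 - 590*x - 494) - 10*x^3 - 139*x^2 - 329*x - 110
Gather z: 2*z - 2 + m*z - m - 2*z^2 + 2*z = -m - 2*z^2 + z*(m + 4) - 2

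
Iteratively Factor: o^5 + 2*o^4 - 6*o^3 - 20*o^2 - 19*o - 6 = (o + 1)*(o^4 + o^3 - 7*o^2 - 13*o - 6) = (o + 1)^2*(o^3 - 7*o - 6) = (o - 3)*(o + 1)^2*(o^2 + 3*o + 2) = (o - 3)*(o + 1)^2*(o + 2)*(o + 1)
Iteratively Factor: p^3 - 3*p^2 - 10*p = (p + 2)*(p^2 - 5*p) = p*(p + 2)*(p - 5)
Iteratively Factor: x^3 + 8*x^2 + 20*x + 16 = (x + 4)*(x^2 + 4*x + 4) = (x + 2)*(x + 4)*(x + 2)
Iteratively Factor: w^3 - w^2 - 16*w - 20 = (w + 2)*(w^2 - 3*w - 10) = (w + 2)^2*(w - 5)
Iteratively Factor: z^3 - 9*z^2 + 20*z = (z - 4)*(z^2 - 5*z) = z*(z - 4)*(z - 5)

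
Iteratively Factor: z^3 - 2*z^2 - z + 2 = (z - 1)*(z^2 - z - 2) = (z - 1)*(z + 1)*(z - 2)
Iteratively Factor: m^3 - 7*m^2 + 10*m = (m)*(m^2 - 7*m + 10) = m*(m - 2)*(m - 5)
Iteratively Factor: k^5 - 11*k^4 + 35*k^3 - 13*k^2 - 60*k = (k)*(k^4 - 11*k^3 + 35*k^2 - 13*k - 60) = k*(k - 3)*(k^3 - 8*k^2 + 11*k + 20) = k*(k - 4)*(k - 3)*(k^2 - 4*k - 5) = k*(k - 4)*(k - 3)*(k + 1)*(k - 5)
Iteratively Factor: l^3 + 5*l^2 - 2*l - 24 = (l + 3)*(l^2 + 2*l - 8) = (l + 3)*(l + 4)*(l - 2)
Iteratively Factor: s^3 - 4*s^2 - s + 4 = (s - 4)*(s^2 - 1) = (s - 4)*(s - 1)*(s + 1)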